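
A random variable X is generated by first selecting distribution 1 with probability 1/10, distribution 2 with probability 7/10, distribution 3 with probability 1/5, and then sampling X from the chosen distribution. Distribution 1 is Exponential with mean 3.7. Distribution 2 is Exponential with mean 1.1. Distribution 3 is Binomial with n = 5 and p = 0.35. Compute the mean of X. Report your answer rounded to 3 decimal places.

Component means — 1: 3.7; 2: 1.1; 3: 1.75.
E[X] = 0.1·3.7 + 0.7·1.1 + 0.2·1.75 = 1.49.

1.490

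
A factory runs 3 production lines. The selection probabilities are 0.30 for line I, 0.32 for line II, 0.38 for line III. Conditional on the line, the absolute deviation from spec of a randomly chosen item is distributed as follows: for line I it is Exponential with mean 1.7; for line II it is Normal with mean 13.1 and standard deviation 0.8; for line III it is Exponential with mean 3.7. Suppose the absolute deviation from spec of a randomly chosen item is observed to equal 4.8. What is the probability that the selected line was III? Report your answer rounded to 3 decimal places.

0.728

Likelihoods f(4.8 | ·): I: 0.0349388; II: 2.10841e-24; III: 0.0738566.
Posterior ∝ prior × likelihood. Numerator for III: 0.38·0.0738566 = 0.0280655.
Normalizing constant: 0.3·0.0349388 + 0.32·2.10841e-24 + 0.38·0.0738566 = 0.0385471.
P(III | observation) = 0.0280655 / 0.0385471 = 0.728083.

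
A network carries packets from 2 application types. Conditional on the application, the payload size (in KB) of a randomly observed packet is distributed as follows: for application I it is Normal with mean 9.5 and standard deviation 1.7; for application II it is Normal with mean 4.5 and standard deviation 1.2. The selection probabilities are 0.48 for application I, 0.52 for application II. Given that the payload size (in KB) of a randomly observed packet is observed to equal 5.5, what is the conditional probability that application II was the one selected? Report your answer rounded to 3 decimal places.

0.945

Likelihoods f(5.5 | ·): I: 0.014732; II: 0.234927.
Posterior ∝ prior × likelihood. Numerator for II: 0.52·0.234927 = 0.122162.
Normalizing constant: 0.48·0.014732 + 0.52·0.234927 = 0.129233.
P(II | observation) = 0.122162 / 0.129233 = 0.945282.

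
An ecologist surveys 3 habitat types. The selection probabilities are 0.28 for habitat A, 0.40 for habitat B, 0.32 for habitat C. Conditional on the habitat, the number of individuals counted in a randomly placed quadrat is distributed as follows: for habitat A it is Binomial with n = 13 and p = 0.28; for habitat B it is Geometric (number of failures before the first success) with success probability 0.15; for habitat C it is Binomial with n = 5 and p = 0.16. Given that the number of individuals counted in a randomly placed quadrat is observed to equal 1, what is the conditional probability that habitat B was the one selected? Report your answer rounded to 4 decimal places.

0.2573

Likelihoods P(X=1 | ·): A: 0.0706466; B: 0.1275; C: 0.398297.
Posterior ∝ prior × likelihood. Numerator for B: 0.4·0.1275 = 0.051.
Normalizing constant: 0.28·0.0706466 + 0.4·0.1275 + 0.32·0.398297 = 0.198236.
P(B | observation) = 0.051 / 0.198236 = 0.257269.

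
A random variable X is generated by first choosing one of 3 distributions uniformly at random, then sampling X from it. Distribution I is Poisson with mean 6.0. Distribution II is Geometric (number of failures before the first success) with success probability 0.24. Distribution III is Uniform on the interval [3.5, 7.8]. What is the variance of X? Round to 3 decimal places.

Per component, I: μ=6, E[X²]=42; II: μ=3.16667, E[X²]=23.2222; III: μ=5.65, E[X²]=33.4633.
E[X] = 0.333333·6 + 0.333333·3.16667 + 0.333333·5.65 = 4.93889.
E[X²] = 0.333333·42 + 0.333333·23.2222 + 0.333333·33.4633 = 32.8952.
Var(X) = E[X²] − (E[X])² = 32.8952 − 24.3926 = 8.50256.

8.503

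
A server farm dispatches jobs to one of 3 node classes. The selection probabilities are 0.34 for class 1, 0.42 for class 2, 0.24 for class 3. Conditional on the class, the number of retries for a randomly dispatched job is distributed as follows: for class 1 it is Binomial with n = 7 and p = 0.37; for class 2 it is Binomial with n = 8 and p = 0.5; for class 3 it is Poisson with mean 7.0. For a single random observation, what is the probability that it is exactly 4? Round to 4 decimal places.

0.1925

Conditional on each class, P(X = 4): 1: 0.16402; 2: 0.273438; 3: 0.0912262.
By total probability, P(X = 4) = 0.34·0.16402 + 0.42·0.273438 + 0.24·0.0912262 = 0.192505.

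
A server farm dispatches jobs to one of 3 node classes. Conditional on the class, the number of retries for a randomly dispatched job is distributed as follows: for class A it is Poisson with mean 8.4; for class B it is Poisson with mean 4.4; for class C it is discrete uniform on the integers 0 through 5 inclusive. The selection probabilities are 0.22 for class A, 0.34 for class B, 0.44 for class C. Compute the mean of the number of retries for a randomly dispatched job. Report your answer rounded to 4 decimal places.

Component means — A: 8.4; B: 4.4; C: 2.5.
E[X] = 0.22·8.4 + 0.34·4.4 + 0.44·2.5 = 4.444.

4.4440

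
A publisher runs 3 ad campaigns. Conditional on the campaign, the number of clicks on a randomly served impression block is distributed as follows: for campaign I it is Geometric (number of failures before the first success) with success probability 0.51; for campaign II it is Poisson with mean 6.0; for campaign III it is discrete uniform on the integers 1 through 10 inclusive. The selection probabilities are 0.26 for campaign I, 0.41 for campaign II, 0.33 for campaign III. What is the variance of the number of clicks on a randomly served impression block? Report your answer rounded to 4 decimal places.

Per component, I: μ=0.960784, E[X²]=2.807; II: μ=6, E[X²]=42; III: μ=5.5, E[X²]=38.5.
E[X] = 0.26·0.960784 + 0.41·6 + 0.33·5.5 = 4.5248.
E[X²] = 0.26·2.807 + 0.41·42 + 0.33·38.5 = 30.6548.
Var(X) = E[X²] − (E[X])² = 30.6548 − 20.4739 = 10.181.

10.1810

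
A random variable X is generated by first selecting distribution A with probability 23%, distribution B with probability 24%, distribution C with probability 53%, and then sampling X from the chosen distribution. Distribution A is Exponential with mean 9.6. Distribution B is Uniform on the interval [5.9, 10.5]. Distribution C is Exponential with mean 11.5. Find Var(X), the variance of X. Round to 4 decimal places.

Per component, A: μ=9.6, E[X²]=184.32; B: μ=8.2, E[X²]=69.0033; C: μ=11.5, E[X²]=264.5.
E[X] = 0.23·9.6 + 0.24·8.2 + 0.53·11.5 = 10.271.
E[X²] = 0.23·184.32 + 0.24·69.0033 + 0.53·264.5 = 199.139.
Var(X) = E[X²] − (E[X])² = 199.139 − 105.493 = 93.646.

93.6460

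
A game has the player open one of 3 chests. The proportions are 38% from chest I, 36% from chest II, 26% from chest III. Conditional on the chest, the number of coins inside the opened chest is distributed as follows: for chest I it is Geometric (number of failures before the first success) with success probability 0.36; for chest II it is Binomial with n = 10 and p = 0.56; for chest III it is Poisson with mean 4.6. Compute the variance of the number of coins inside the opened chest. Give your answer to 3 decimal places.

Per component, I: μ=1.77778, E[X²]=8.09877; II: μ=5.6, E[X²]=33.824; III: μ=4.6, E[X²]=25.76.
E[X] = 0.38·1.77778 + 0.36·5.6 + 0.26·4.6 = 3.88756.
E[X²] = 0.38·8.09877 + 0.36·33.824 + 0.26·25.76 = 21.9518.
Var(X) = E[X²] − (E[X])² = 21.9518 − 15.1131 = 6.83868.

6.839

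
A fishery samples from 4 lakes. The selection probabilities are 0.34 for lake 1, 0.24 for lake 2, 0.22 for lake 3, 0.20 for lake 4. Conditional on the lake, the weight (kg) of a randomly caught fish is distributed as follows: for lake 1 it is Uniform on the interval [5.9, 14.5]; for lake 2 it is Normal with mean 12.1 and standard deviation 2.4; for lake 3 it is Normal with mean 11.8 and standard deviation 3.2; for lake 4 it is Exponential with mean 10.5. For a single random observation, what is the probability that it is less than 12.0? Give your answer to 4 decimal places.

Conditional on each lake, P(X < 12.0): 1: 0.709302; 2: 0.483382; 3: 0.524918; 4: 0.681093.
By total probability, P(X < 12.0) = 0.34·0.709302 + 0.24·0.483382 + 0.22·0.524918 + 0.2·0.681093 = 0.608875.

0.6089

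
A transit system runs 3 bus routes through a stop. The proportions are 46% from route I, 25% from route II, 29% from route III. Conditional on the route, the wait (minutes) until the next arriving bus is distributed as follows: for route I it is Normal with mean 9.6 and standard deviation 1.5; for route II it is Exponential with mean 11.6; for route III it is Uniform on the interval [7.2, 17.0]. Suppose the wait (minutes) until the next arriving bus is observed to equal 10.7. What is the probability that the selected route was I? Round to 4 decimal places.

Likelihoods f(10.7 | ·): I: 0.203255; II: 0.0342723; III: 0.102041.
Posterior ∝ prior × likelihood. Numerator for I: 0.46·0.203255 = 0.0934974.
Normalizing constant: 0.46·0.203255 + 0.25·0.0342723 + 0.29·0.102041 = 0.131657.
P(I | observation) = 0.0934974 / 0.131657 = 0.710157.

0.7102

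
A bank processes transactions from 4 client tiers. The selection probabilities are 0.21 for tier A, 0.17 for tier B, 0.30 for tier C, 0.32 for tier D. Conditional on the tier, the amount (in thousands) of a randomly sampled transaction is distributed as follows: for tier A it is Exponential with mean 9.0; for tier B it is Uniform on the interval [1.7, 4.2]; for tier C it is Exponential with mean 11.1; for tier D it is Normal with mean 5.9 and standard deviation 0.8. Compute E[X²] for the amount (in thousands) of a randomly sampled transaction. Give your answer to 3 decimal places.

120.858

For each component E[X²] = Var + (mean)², giving A: 162; B: 9.22333; C: 246.42; D: 35.45.
Overall E[X²] = 0.21·162 + 0.17·9.22333 + 0.3·246.42 + 0.32·35.45 = 120.858.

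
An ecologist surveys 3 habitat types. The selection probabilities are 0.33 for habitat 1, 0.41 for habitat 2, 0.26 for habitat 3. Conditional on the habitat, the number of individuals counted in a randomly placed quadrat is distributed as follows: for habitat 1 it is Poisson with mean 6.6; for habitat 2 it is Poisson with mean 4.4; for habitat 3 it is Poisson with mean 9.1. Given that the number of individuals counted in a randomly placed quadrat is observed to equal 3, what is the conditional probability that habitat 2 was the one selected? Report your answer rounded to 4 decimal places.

0.7396

Likelihoods P(X=3 | ·): 1: 0.0651834; 2: 0.174305; 3: 0.0140247.
Posterior ∝ prior × likelihood. Numerator for 2: 0.41·0.174305 = 0.0714652.
Normalizing constant: 0.33·0.0651834 + 0.41·0.174305 + 0.26·0.0140247 = 0.0966222.
P(2 | observation) = 0.0714652 / 0.0966222 = 0.739636.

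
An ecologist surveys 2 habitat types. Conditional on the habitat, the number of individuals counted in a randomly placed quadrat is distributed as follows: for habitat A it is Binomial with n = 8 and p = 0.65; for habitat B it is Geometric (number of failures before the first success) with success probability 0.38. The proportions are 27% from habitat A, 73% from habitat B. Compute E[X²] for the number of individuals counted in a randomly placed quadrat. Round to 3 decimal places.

For each component E[X²] = Var + (mean)², giving A: 28.86; B: 6.95568.
Overall E[X²] = 0.27·28.86 + 0.73·6.95568 = 12.8698.

12.870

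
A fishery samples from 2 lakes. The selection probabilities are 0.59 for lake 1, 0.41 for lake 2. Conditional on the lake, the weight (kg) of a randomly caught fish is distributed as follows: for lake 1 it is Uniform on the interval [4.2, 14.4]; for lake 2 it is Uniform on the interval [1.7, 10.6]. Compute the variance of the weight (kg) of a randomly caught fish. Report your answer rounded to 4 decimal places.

10.2219

Per component, 1: μ=9.3, E[X²]=95.16; 2: μ=6.15, E[X²]=44.4233.
E[X] = 0.59·9.3 + 0.41·6.15 = 8.0085.
E[X²] = 0.59·95.16 + 0.41·44.4233 = 74.358.
Var(X) = E[X²] − (E[X])² = 74.358 − 64.1361 = 10.2219.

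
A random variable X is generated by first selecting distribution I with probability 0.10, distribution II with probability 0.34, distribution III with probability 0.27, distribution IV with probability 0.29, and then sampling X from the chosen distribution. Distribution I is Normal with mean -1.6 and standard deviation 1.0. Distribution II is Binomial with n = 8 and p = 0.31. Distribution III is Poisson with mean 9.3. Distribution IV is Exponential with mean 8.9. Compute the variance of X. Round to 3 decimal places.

41.481

Per component, I: μ=-1.6, E[X²]=3.56; II: μ=2.48, E[X²]=7.8616; III: μ=9.3, E[X²]=95.79; IV: μ=8.9, E[X²]=158.42.
E[X] = 0.1·-1.6 + 0.34·2.48 + 0.27·9.3 + 0.29·8.9 = 5.7752.
E[X²] = 0.1·3.56 + 0.34·7.8616 + 0.27·95.79 + 0.29·158.42 = 74.834.
Var(X) = E[X²] − (E[X])² = 74.834 − 33.3529 = 41.4811.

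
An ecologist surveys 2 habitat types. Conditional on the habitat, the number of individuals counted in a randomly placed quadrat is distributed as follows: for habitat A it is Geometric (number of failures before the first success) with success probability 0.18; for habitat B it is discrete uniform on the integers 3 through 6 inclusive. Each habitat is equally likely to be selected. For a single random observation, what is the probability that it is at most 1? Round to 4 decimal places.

0.1638

Conditional on each habitat, P(X ≤ 1): A: 0.3276; B: 0.
By total probability, P(X ≤ 1) = 0.5·0.3276 + 0.5·0 = 0.1638.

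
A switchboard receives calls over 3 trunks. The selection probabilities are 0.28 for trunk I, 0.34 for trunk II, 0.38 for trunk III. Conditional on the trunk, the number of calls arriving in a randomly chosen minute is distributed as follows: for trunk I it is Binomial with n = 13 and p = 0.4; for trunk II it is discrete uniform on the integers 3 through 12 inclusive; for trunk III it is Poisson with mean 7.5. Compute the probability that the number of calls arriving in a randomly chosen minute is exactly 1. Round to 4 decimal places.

0.0047

Conditional on each trunk, P(X = 1): I: 0.0113193; II: 0; III: 0.00414813.
By total probability, P(X = 1) = 0.28·0.0113193 + 0.34·0 + 0.38·0.00414813 = 0.00474569.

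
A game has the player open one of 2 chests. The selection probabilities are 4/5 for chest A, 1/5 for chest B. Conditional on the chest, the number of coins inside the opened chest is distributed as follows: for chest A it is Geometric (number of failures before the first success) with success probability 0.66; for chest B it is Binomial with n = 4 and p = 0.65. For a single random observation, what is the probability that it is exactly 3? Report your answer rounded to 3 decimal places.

Conditional on each chest, P(X = 3): A: 0.0259406; B: 0.384475.
By total probability, P(X = 3) = 0.8·0.0259406 + 0.2·0.384475 = 0.0976475.

0.098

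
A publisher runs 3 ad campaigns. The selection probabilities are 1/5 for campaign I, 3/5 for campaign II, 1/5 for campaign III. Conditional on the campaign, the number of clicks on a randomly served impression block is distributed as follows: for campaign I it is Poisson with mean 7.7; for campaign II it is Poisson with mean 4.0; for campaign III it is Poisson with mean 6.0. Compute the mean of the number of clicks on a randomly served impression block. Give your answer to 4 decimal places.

5.1400

Component means — I: 7.7; II: 4; III: 6.
E[X] = 0.2·7.7 + 0.6·4 + 0.2·6 = 5.14.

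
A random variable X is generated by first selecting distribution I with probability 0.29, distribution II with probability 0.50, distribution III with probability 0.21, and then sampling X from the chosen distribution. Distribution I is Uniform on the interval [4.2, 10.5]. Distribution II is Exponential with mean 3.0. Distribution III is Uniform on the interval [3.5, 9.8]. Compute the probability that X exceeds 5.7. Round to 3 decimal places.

0.432

Conditional on each component, P(X > 5.7): I: 0.761905; II: 0.149569; III: 0.650794.
By total probability, P(X > 5.7) = 0.29·0.761905 + 0.5·0.149569 + 0.21·0.650794 = 0.432403.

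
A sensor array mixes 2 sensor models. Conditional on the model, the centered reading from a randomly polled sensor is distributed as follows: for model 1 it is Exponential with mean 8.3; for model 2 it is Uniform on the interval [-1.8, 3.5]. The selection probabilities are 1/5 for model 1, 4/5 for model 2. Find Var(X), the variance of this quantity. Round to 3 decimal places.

Per component, 1: μ=8.3, E[X²]=137.78; 2: μ=0.85, E[X²]=3.06333.
E[X] = 0.2·8.3 + 0.8·0.85 = 2.34.
E[X²] = 0.2·137.78 + 0.8·3.06333 = 30.0067.
Var(X) = E[X²] − (E[X])² = 30.0067 − 5.4756 = 24.5311.

24.531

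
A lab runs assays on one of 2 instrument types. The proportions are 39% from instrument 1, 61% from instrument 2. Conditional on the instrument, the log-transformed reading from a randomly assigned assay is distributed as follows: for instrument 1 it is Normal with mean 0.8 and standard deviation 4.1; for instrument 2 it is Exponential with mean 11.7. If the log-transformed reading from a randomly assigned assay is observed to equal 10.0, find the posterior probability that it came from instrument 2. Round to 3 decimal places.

0.879

Likelihoods f(10.0 | ·): 1: 0.00784817; 2: 0.0363599.
Posterior ∝ prior × likelihood. Numerator for 2: 0.61·0.0363599 = 0.0221795.
Normalizing constant: 0.39·0.00784817 + 0.61·0.0363599 = 0.0252403.
P(2 | observation) = 0.0221795 / 0.0252403 = 0.878734.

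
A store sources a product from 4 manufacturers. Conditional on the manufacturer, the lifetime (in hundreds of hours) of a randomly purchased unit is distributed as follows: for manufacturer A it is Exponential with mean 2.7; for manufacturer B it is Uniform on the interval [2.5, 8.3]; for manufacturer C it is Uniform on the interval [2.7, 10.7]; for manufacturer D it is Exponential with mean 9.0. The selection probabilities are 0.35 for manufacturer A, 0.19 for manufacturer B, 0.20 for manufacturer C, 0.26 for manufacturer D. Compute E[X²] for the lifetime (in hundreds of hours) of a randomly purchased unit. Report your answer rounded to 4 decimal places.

For each component E[X²] = Var + (mean)², giving A: 14.58; B: 31.9633; C: 50.2233; D: 162.
Overall E[X²] = 0.35·14.58 + 0.19·31.9633 + 0.2·50.2233 + 0.26·162 = 63.3407.

63.3407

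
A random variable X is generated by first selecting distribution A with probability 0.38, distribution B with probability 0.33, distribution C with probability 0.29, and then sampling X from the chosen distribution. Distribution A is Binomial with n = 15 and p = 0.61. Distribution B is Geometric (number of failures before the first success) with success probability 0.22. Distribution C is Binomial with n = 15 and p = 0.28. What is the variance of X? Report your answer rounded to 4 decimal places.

14.2313

Per component, A: μ=9.15, E[X²]=87.291; B: μ=3.54545, E[X²]=28.686; C: μ=4.2, E[X²]=20.664.
E[X] = 0.38·9.15 + 0.33·3.54545 + 0.29·4.2 = 5.865.
E[X²] = 0.38·87.291 + 0.33·28.686 + 0.29·20.664 = 48.6295.
Var(X) = E[X²] − (E[X])² = 48.6295 − 34.3982 = 14.2313.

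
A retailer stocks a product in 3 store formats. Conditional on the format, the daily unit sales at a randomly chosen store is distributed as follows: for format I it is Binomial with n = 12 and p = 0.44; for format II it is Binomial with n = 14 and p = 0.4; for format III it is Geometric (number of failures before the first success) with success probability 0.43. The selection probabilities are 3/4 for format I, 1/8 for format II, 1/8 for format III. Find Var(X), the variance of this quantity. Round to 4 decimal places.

4.7840

Per component, I: μ=5.28, E[X²]=30.8352; II: μ=5.6, E[X²]=34.72; III: μ=1.32558, E[X²]=4.83991.
E[X] = 0.75·5.28 + 0.125·5.6 + 0.125·1.32558 = 4.8257.
E[X²] = 0.75·30.8352 + 0.125·34.72 + 0.125·4.83991 = 28.0714.
Var(X) = E[X²] − (E[X])² = 28.0714 − 23.2874 = 4.78403.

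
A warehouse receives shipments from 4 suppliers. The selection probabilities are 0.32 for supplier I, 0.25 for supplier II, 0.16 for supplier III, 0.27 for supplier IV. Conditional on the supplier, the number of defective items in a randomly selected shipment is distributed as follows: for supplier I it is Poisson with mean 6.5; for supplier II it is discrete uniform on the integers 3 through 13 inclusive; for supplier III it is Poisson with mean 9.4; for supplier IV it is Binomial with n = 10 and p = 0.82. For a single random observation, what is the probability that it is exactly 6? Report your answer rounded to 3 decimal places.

0.104

Conditional on each supplier, P(X = 6): I: 0.157483; II: 0.0909091; III: 0.0792623; IV: 0.0670181.
By total probability, P(X = 6) = 0.32·0.157483 + 0.25·0.0909091 + 0.16·0.0792623 + 0.27·0.0670181 = 0.103899.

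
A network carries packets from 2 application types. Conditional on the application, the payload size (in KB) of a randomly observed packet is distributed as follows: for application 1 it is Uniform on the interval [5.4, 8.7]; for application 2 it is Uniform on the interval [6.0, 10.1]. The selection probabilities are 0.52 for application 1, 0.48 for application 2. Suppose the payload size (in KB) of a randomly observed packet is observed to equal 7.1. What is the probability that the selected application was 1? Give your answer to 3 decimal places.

0.574

Likelihoods f(7.1 | ·): 1: 0.30303; 2: 0.243902.
Posterior ∝ prior × likelihood. Numerator for 1: 0.52·0.30303 = 0.157576.
Normalizing constant: 0.52·0.30303 + 0.48·0.243902 = 0.274649.
P(1 | observation) = 0.157576 / 0.274649 = 0.573735.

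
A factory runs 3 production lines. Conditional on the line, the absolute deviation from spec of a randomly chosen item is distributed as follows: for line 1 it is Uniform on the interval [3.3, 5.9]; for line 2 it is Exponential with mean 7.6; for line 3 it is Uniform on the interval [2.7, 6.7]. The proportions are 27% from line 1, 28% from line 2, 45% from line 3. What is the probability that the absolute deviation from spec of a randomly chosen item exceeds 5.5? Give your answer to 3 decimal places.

Conditional on each line, P(X > 5.5): 1: 0.153846; 2: 0.484962; 3: 0.3.
By total probability, P(X > 5.5) = 0.27·0.153846 + 0.28·0.484962 + 0.45·0.3 = 0.312328.

0.312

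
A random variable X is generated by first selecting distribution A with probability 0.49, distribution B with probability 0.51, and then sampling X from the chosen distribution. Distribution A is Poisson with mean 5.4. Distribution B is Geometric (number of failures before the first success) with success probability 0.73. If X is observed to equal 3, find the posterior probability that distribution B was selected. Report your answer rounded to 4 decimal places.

0.1120

Likelihoods P(X=3 | ·): A: 0.118533; B: 0.0143686.
Posterior ∝ prior × likelihood. Numerator for B: 0.51·0.0143686 = 0.00732798.
Normalizing constant: 0.49·0.118533 + 0.51·0.0143686 = 0.0654092.
P(B | observation) = 0.00732798 / 0.0654092 = 0.112033.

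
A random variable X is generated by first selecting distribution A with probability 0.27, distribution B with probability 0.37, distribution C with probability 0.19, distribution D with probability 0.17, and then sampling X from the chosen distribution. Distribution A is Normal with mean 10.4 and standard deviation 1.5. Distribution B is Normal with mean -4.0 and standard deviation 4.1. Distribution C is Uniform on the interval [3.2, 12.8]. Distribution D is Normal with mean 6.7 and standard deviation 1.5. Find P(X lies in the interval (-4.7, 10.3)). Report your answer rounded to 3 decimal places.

Conditional on each component, P(-4.7 < X < 10.3): A: 0.473424; B: 0.567539; C: 0.739583; D: 0.991802.
By total probability, P(-4.7 < X < 10.3) = 0.27·0.473424 + 0.37·0.567539 + 0.19·0.739583 + 0.17·0.991802 = 0.646941.

0.647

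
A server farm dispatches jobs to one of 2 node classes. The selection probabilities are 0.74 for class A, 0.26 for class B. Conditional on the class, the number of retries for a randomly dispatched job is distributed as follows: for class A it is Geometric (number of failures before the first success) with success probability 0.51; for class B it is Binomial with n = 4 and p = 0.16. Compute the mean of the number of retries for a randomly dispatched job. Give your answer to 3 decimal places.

Component means — A: 0.960784; B: 0.64.
E[X] = 0.74·0.960784 + 0.26·0.64 = 0.87738.

0.877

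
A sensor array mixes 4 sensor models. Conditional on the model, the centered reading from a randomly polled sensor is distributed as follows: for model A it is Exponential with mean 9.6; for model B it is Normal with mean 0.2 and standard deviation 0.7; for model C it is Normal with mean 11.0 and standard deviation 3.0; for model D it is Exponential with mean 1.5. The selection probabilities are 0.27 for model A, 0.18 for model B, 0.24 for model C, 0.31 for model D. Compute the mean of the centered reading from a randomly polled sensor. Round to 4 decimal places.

Component means — A: 9.6; B: 0.2; C: 11; D: 1.5.
E[X] = 0.27·9.6 + 0.18·0.2 + 0.24·11 + 0.31·1.5 = 5.733.

5.7330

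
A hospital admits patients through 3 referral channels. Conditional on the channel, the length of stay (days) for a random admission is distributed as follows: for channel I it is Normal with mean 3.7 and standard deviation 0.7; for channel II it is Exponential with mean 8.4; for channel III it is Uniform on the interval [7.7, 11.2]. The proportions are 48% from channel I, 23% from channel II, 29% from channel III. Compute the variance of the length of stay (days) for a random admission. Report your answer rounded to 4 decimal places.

23.8746

Per component, I: μ=3.7, E[X²]=14.18; II: μ=8.4, E[X²]=141.12; III: μ=9.45, E[X²]=90.3233.
E[X] = 0.48·3.7 + 0.23·8.4 + 0.29·9.45 = 6.4485.
E[X²] = 0.48·14.18 + 0.23·141.12 + 0.29·90.3233 = 65.4578.
Var(X) = E[X²] − (E[X])² = 65.4578 − 41.5832 = 23.8746.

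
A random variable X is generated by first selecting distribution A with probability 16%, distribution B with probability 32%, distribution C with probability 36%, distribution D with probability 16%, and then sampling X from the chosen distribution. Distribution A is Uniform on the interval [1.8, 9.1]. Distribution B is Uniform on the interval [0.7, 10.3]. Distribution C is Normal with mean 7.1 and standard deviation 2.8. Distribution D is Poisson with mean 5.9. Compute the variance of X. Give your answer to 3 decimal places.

7.483

Per component, A: μ=5.45, E[X²]=34.1433; B: μ=5.5, E[X²]=37.93; C: μ=7.1, E[X²]=58.25; D: μ=5.9, E[X²]=40.71.
E[X] = 0.16·5.45 + 0.32·5.5 + 0.36·7.1 + 0.16·5.9 = 6.132.
E[X²] = 0.16·34.1433 + 0.32·37.93 + 0.36·58.25 + 0.16·40.71 = 45.0841.
Var(X) = E[X²] − (E[X])² = 45.0841 − 37.6014 = 7.48271.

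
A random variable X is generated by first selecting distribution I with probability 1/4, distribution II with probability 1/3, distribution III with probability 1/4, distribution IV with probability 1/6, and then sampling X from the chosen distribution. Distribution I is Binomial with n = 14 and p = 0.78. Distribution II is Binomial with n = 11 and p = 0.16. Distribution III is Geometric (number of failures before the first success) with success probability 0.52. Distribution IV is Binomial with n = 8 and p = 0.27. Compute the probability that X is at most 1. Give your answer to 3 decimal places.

Conditional on each component, P(X ≤ 1): I: 3.1505e-08; II: 0.454743; III: 0.7696; IV: 0.31927.
By total probability, P(X ≤ 1) = 0.25·3.1505e-08 + 0.333333·0.454743 + 0.25·0.7696 + 0.166667·0.31927 = 0.397193.

0.397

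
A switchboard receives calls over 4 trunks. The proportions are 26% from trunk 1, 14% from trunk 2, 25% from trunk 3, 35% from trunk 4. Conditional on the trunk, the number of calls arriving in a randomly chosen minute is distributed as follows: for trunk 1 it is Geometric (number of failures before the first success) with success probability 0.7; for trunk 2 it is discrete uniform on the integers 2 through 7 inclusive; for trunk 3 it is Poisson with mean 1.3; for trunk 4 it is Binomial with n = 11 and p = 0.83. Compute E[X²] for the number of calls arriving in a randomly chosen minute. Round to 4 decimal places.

For each component E[X²] = Var + (mean)², giving 1: 0.795918; 2: 23.1667; 3: 2.99; 4: 84.909.
Overall E[X²] = 0.26·0.795918 + 0.14·23.1667 + 0.25·2.99 + 0.35·84.909 = 33.9159.

33.9159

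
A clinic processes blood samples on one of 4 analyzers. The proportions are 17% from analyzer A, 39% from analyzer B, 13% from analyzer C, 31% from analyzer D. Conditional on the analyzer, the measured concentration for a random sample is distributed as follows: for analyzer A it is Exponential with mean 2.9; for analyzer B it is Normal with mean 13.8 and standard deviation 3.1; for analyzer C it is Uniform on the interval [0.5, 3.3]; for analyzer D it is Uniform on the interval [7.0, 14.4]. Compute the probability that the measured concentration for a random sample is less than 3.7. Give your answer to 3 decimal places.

0.253

Conditional on each analyzer, P(X < 3.7): A: 0.72081; B: 0.000560875; C: 1; D: 0.
By total probability, P(X < 3.7) = 0.17·0.72081 + 0.39·0.000560875 + 0.13·1 + 0.31·0 = 0.252756.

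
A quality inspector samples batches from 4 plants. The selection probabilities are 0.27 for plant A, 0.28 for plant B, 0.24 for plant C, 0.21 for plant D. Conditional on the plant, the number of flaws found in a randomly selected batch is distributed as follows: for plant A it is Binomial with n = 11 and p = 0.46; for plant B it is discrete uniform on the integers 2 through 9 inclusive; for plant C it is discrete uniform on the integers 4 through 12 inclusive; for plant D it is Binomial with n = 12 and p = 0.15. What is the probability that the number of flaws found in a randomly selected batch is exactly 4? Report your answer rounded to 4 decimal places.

0.1294

Conditional on each plant, P(X = 4): A: 0.197834; B: 0.125; C: 0.111111; D: 0.0682844.
By total probability, P(X = 4) = 0.27·0.197834 + 0.28·0.125 + 0.24·0.111111 + 0.21·0.0682844 = 0.129422.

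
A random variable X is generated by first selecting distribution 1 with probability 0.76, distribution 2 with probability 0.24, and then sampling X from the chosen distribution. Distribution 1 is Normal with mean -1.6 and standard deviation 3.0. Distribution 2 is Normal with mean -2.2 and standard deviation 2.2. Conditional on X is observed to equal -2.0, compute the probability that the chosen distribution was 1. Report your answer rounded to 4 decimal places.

Likelihoods f(-2.0 | ·): 1: 0.131804; 2: 0.18059.
Posterior ∝ prior × likelihood. Numerator for 1: 0.76·0.131804 = 0.100171.
Normalizing constant: 0.76·0.131804 + 0.24·0.18059 = 0.143513.
P(1 | observation) = 0.100171 / 0.143513 = 0.697995.

0.6980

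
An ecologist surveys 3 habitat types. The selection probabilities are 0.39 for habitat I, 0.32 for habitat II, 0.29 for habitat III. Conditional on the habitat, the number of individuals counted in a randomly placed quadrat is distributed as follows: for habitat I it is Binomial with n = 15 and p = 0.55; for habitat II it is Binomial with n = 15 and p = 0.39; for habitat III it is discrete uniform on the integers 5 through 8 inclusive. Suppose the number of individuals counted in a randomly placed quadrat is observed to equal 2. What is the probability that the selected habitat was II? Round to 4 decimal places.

0.9556

Likelihoods P(X=2 | ·): I: 0.000985547; II: 0.0258587; III: 0.
Posterior ∝ prior × likelihood. Numerator for II: 0.32·0.0258587 = 0.00827478.
Normalizing constant: 0.39·0.000985547 + 0.32·0.0258587 + 0.29·0 = 0.00865914.
P(II | observation) = 0.00827478 / 0.00865914 = 0.955612.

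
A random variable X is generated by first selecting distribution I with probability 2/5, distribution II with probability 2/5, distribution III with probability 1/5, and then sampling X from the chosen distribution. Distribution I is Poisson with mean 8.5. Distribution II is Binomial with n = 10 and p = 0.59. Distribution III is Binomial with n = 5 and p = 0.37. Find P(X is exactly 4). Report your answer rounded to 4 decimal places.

0.0779

Conditional on each component, P(X = 4): I: 0.0442549; II: 0.120873; III: 0.0590361.
By total probability, P(X = 4) = 0.4·0.0442549 + 0.4·0.120873 + 0.2·0.0590361 = 0.0778585.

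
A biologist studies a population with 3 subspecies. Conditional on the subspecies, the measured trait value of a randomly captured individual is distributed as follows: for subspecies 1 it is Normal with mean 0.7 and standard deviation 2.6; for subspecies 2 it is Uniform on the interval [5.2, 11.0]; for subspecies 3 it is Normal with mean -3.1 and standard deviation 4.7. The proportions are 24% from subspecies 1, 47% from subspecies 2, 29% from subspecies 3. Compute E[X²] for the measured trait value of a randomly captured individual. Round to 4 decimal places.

43.0873

For each component E[X²] = Var + (mean)², giving 1: 7.25; 2: 68.4133; 3: 31.7.
Overall E[X²] = 0.24·7.25 + 0.47·68.4133 + 0.29·31.7 = 43.0873.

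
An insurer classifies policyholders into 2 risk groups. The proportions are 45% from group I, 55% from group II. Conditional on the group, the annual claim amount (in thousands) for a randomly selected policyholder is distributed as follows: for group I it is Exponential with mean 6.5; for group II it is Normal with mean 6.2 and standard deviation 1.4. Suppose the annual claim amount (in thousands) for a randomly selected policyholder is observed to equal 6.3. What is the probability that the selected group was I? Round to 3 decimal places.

0.144

Likelihoods f(6.3 | ·): I: 0.0583653; II: 0.284233.
Posterior ∝ prior × likelihood. Numerator for I: 0.45·0.0583653 = 0.0262644.
Normalizing constant: 0.45·0.0583653 + 0.55·0.284233 = 0.182592.
P(I | observation) = 0.0262644 / 0.182592 = 0.143842.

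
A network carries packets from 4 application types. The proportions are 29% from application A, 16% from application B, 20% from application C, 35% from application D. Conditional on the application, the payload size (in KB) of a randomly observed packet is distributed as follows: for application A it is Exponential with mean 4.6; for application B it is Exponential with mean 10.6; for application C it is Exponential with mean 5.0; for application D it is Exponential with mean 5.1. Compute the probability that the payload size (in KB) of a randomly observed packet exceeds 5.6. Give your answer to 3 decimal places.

0.362

Conditional on each application, P(X > 5.6): A: 0.296001; B: 0.589605; C: 0.32628; D: 0.333524.
By total probability, P(X > 5.6) = 0.29·0.296001 + 0.16·0.589605 + 0.2·0.32628 + 0.35·0.333524 = 0.362167.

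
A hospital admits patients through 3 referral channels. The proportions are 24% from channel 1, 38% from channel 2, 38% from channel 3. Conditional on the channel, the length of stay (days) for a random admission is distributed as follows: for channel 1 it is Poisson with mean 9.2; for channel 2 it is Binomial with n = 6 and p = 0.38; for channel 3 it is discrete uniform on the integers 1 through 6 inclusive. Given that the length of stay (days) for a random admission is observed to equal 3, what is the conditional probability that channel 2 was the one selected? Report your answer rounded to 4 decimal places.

Likelihoods P(X=3 | ·): 1: 0.013113; 2: 0.261551; 3: 0.166667.
Posterior ∝ prior × likelihood. Numerator for 2: 0.38·0.261551 = 0.0993893.
Normalizing constant: 0.24·0.013113 + 0.38·0.261551 + 0.38·0.166667 = 0.16587.
P(2 | observation) = 0.0993893 / 0.16587 = 0.599201.

0.5992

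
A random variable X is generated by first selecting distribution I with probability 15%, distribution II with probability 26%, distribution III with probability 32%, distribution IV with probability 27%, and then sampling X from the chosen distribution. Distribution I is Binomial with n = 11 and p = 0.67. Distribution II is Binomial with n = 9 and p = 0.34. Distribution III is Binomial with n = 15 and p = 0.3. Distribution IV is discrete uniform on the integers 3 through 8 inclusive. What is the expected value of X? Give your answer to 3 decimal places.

4.826

Component means — I: 7.37; II: 3.06; III: 4.5; IV: 5.5.
E[X] = 0.15·7.37 + 0.26·3.06 + 0.32·4.5 + 0.27·5.5 = 4.8261.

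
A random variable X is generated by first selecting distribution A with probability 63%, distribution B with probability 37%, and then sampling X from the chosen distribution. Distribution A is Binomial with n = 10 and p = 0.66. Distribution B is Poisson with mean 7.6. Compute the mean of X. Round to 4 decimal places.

Component means — A: 6.6; B: 7.6.
E[X] = 0.63·6.6 + 0.37·7.6 = 6.97.

6.9700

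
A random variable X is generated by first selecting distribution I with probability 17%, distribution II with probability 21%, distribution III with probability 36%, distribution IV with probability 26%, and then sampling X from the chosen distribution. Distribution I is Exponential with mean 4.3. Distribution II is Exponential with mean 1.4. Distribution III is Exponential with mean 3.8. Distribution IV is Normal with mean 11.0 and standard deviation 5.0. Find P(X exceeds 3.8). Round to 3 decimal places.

Conditional on each component, P(X > 3.8): I: 0.413242; II: 0.0662523; III: 0.367879; IV: 0.925066.
By total probability, P(X > 3.8) = 0.17·0.413242 + 0.21·0.0662523 + 0.36·0.367879 + 0.26·0.925066 = 0.457118.

0.457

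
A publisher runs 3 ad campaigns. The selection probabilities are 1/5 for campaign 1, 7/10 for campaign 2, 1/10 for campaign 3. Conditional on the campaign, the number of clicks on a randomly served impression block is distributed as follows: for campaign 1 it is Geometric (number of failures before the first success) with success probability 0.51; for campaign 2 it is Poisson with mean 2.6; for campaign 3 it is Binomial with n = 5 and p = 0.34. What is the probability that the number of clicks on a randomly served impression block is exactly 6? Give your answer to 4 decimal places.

Conditional on each campaign, P(X = 6): 1: 0.00705906; 2: 0.0318671; 3: 0.
By total probability, P(X = 6) = 0.2·0.00705906 + 0.7·0.0318671 + 0.1·0 = 0.0237188.

0.0237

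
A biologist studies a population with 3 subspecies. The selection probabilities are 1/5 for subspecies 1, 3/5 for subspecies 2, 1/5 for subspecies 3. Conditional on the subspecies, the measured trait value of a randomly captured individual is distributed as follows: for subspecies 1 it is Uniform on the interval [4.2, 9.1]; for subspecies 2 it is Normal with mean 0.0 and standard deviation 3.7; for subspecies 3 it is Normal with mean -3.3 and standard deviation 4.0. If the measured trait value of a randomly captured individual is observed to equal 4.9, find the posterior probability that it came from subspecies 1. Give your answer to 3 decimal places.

0.582

Likelihoods f(4.9 | ·): 1: 0.204082; 2: 0.0448609; 3: 0.012198.
Posterior ∝ prior × likelihood. Numerator for 1: 0.2·0.204082 = 0.0408163.
Normalizing constant: 0.2·0.204082 + 0.6·0.0448609 + 0.2·0.012198 = 0.0701725.
P(1 | observation) = 0.0408163 / 0.0701725 = 0.581657.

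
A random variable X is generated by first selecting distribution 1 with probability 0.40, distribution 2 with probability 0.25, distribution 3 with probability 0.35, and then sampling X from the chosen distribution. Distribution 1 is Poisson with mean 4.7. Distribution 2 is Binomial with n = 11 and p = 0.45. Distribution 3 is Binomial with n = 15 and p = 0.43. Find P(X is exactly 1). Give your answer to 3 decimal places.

Conditional on each component, P(X = 1): 1: 0.0427478; 2: 0.0125381; 3: 0.00246495.
By total probability, P(X = 1) = 0.4·0.0427478 + 0.25·0.0125381 + 0.35·0.00246495 = 0.0210964.

0.021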